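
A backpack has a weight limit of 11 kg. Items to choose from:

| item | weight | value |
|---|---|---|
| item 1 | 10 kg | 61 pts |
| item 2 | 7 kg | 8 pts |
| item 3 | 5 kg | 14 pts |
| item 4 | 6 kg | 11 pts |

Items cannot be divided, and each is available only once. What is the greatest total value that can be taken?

61 pts

This is a 0/1 knapsack; check combinations near the capacity.
- item 1: weight 10, value 61
- item 3+item 4: weight 5+6=11, value 14+11=25
- item 3: weight 5, value 14
- item 4: weight 6, value 11
Best: 61 pts.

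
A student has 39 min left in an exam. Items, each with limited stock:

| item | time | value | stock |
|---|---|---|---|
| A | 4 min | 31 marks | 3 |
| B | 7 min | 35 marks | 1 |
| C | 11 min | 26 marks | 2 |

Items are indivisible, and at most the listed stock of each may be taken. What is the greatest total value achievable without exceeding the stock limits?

Top feasible selections:
- 3×A + 1×B + 1×C: time 30, value 154
- 2×A + 1×B + 2×C: time 37, value 149
- 3×A + 2×C: time 34, value 145
- 3×A + 1×B: time 19, value 128
Best: 154 marks.

154 marks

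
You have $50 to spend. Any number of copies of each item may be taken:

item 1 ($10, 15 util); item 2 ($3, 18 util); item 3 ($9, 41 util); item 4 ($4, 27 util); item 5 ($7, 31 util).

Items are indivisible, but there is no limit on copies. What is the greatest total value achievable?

Best value-per-unit is item 4 at 27/4; filling with it alone gives 12×27 = 324.
Optimal mix: 2×item 2 + 11×item 4 → cost 50, value 333.

333 util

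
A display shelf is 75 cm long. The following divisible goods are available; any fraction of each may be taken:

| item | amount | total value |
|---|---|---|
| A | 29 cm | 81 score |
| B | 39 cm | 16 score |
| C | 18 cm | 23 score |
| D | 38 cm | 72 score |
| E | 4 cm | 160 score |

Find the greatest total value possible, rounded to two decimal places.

Take in order of value per unit:
- E (160/4 per unit): all 4 → value 160, running total 160.00
- A (81/29 per unit): all 29 → value 81, running total 241.00
- D (72/38 per unit): all 38 → value 72, running total 313.00
- C (23/18 per unit): 4 of 18 → value 4×23/18 = 5.1111, running total 318.11
Total 318.11.

318.11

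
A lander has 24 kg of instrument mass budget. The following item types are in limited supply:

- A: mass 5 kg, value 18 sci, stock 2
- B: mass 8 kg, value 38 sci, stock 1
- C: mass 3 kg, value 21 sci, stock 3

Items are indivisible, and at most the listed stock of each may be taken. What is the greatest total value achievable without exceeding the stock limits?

Top feasible selections:
- 1×A + 1×B + 3×C: mass 22, value 119
- 2×A + 1×B + 2×C: mass 24, value 116
Best: 119 sci.

119 sci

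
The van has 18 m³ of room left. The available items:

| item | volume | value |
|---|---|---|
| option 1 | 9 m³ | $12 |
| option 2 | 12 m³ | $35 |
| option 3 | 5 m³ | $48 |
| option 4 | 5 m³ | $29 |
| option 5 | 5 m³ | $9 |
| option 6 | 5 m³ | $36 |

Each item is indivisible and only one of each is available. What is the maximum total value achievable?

$113

Check high-value combinations within 18 m³:
- option 3+option 4+option 6: volume 5+5+5=15, value 48+29+36=113
- option 3+option 5+option 6: volume 5+5+5=15, value 48+9+36=93
- option 3+option 4+option 5: volume 5+5+5=15, value 48+29+9=86
Best: $113.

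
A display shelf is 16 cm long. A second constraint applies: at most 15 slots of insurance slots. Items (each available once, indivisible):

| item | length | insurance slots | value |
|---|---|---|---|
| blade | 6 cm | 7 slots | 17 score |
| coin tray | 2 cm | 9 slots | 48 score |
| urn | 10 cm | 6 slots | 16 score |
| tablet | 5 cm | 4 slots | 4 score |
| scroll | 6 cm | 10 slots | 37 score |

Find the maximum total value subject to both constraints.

Feasible sets respecting both limits:
- coin tray+urn: length 12, insurance slots 15, value 64
- coin tray+tablet: length 7, insurance slots 13, value 52
- coin tray: length 2, insurance slots 9, value 48
Best: 64 score.

64 score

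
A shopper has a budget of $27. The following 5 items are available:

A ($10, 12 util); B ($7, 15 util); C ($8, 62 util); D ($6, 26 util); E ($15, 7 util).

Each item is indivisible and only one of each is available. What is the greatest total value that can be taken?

103 util

This is a 0/1 knapsack; check combinations near the capacity.
- B+C+D: cost 7+8+6=21, value 15+62+26=103
- A+C+D: cost 10+8+6=24, value 12+62+26=100
- A+B+C: cost 10+7+8=25, value 12+15+62=89
- C+D: cost 8+6=14, value 62+26=88
- B+C: cost 7+8=15, value 15+62=77
Best: 103 util.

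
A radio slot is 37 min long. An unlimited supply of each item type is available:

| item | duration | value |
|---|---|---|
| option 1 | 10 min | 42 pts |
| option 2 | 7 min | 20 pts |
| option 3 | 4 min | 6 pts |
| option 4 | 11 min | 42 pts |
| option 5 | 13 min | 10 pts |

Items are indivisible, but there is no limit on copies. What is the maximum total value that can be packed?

146 pts

Best value-per-unit is option 1 at 42/10; filling with it alone gives 3×42 = 126.
Optimal mix: 3×option 1 + 1×option 2 → duration 37, value 146.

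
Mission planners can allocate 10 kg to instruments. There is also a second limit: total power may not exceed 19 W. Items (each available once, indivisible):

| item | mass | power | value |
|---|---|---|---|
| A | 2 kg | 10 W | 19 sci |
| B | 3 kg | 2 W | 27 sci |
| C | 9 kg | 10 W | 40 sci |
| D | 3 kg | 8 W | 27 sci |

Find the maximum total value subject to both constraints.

Feasible sets respecting both limits:
- B+D: mass 6, power 10, value 54
- A+B: mass 5, power 12, value 46
- A+D: mass 5, power 18, value 46
Best: 54 sci.

54 sci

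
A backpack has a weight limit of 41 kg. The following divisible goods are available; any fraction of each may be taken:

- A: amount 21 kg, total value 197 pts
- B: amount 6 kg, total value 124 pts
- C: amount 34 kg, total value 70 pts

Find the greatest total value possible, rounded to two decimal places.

349.82

Take in order of value per unit:
- B (124/6 per unit): all 6 → value 124, running total 124.00
- A (197/21 per unit): all 21 → value 197, running total 321.00
- C (70/34 per unit): 14 of 34 → value 14×70/34 = 28.8235, running total 349.82
Total 349.82.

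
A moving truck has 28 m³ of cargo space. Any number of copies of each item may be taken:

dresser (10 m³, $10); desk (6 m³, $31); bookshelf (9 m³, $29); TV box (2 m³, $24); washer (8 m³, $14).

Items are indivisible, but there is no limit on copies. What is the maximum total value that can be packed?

Best value-per-unit is TV box at 24/2, and filling with it alone uses volume 14×2=28. No mix of the others beats 14×24 = 336.

$336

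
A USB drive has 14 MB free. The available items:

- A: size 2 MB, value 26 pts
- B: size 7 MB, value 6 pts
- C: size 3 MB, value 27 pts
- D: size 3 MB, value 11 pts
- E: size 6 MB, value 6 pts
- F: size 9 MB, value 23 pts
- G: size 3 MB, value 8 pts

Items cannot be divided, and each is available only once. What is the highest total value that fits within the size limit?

Check high-value combinations within 14 MB:
- A+C+F: size 2+3+9=14, value 26+27+23=76
- A+C+D+G: size 2+3+3+3=11, value 26+27+11+8=72
- A+C+D+E: size 2+3+3+6=14, value 26+27+11+6=70
Best: 76 pts.

76 pts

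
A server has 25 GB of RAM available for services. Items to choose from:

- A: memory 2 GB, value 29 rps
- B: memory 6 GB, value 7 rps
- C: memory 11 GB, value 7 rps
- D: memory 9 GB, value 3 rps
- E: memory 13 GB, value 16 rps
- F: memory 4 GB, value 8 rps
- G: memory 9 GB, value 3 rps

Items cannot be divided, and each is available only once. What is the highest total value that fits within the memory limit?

Check high-value combinations within 25 GB:
- A+B+E+F: memory 2+6+13+4=25, value 29+7+16+8=60
- A+E+F: memory 2+13+4=19, value 29+16+8=53
- A+B+E: memory 2+6+13=21, value 29+7+16=52
Best: 60 rps.

60 rps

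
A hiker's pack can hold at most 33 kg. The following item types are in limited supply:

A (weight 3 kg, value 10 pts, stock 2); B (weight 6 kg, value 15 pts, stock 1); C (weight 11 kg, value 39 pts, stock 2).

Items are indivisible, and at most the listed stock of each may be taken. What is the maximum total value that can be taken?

Best selections within weight 33 and stock limits:
- 1×A + 1×B + 2×C: weight 31, value 103
- 2×A + 2×C: weight 28, value 98
Best: 103 pts.

103 pts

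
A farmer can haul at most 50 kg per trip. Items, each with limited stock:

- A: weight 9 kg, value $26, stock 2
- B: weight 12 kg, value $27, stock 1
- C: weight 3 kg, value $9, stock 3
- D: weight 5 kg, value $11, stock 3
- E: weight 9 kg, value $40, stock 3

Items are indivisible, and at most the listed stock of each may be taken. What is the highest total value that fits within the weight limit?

Best selections within weight 50 and stock limits:
- 1×A + 3×C + 1×D + 3×E: weight 50, value 184
- 2×A + 1×D + 3×E: weight 50, value 183
- 2×A + 1×C + 3×E: weight 48, value 181
- 1×A + 1×C + 2×D + 3×E: weight 49, value 177
Best: $184.

$184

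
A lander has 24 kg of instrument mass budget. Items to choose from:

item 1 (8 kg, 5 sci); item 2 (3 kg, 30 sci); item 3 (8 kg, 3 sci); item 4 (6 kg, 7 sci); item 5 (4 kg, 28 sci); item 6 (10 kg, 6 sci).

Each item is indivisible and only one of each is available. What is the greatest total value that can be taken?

This is a 0/1 knapsack; check combinations near the capacity.
- item 2+item 4+item 5+item 6: mass 3+6+4+10=23, value 30+7+28+6=71
- item 1+item 2+item 4+item 5: mass 8+3+6+4=21, value 5+30+7+28=70
- item 2+item 3+item 4+item 5: mass 3+8+6+4=21, value 30+3+7+28=68
- item 1+item 2+item 3+item 5: mass 8+3+8+4=23, value 5+30+3+28=66
- item 2+item 4+item 5: mass 3+6+4=13, value 30+7+28=65
Best: 71 sci.

71 sci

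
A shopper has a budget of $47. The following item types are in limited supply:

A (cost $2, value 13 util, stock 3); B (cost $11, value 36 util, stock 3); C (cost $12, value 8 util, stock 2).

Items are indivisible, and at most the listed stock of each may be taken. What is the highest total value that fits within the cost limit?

Best selections within cost 47 and stock limits:
- 3×A + 3×B: cost 39, value 147
- 2×A + 3×B: cost 37, value 134
- 1×A + 3×B + 1×C: cost 47, value 129
- 1×A + 3×B: cost 35, value 121
Best: 147 util.

147 util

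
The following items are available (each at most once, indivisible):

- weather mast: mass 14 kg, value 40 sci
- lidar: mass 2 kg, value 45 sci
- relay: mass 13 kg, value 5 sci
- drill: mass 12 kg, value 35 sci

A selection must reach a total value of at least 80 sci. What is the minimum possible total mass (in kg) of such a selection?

14

Subsets with value ≥ 80, sorted by total mass:
- lidar+drill: mass 14, value 80
- weather mast+lidar: mass 16, value 85
- lidar+relay+drill: mass 27, value 85
- weather mast+lidar+drill: mass 28, value 120
Minimum mass: 14 kg.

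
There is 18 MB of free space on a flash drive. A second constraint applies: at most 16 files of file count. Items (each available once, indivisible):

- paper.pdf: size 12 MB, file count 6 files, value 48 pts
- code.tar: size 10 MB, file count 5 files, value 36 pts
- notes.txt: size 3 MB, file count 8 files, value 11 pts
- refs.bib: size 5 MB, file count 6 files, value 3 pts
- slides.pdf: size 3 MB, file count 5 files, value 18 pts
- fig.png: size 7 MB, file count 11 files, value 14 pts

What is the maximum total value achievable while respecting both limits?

Feasible sets respecting both limits:
- paper.pdf+slides.pdf: size 15, file count 11, value 66
- paper.pdf+notes.txt: size 15, file count 14, value 59
- code.tar+refs.bib+slides.pdf: size 18, file count 16, value 57
Best: 66 pts.

66 pts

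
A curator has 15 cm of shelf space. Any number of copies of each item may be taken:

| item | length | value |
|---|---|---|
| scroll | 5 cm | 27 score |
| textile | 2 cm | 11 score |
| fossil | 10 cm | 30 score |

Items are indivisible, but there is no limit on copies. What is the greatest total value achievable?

Best value-per-unit is textile at 11/2; filling with it alone gives 7×11 = 77.
Optimal mix: 1×scroll + 5×textile → length 15, value 82.

82 score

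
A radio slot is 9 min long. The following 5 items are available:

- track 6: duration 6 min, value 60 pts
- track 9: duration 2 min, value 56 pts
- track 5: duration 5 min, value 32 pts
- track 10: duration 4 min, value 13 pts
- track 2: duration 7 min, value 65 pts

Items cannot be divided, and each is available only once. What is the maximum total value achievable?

Check high-value combinations within 9 min:
- track 9+track 2: duration 2+7=9, value 56+65=121
- track 6+track 9: duration 6+2=8, value 60+56=116
- track 9+track 5: duration 2+5=7, value 56+32=88
- track 9+track 10: duration 2+4=6, value 56+13=69
- track 2: duration 7, value 65
Best: 121 pts.

121 pts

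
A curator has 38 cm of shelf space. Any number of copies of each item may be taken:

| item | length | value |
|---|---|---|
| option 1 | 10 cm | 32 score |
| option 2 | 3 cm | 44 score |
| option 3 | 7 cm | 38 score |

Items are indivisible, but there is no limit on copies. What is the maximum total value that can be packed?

528 score

Best value-per-unit is option 2 at 44/3, and filling with it alone uses length 12×3=36. No mix of the others beats 12×44 = 528.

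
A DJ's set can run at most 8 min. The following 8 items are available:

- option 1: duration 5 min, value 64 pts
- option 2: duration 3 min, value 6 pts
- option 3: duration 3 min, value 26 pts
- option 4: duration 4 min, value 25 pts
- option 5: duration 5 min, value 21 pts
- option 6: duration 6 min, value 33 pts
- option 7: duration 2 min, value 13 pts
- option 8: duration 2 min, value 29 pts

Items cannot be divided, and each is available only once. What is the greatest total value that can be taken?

Check high-value combinations within 8 min:
- option 1+option 8: duration 5+2=7, value 64+29=93
- option 1+option 3: duration 5+3=8, value 64+26=90
- option 1+option 7: duration 5+2=7, value 64+13=77
Best: 93 pts.

93 pts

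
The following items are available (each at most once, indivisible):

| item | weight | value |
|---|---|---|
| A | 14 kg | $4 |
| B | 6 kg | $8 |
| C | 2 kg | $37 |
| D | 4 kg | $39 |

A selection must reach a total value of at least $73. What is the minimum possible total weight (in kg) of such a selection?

Subsets with value ≥ 73, sorted by total weight:
- C+D: weight 6, value 76
- B+C+D: weight 12, value 84
- A+C+D: weight 20, value 80
- A+B+C+D: weight 26, value 88
Minimum weight: 6 kg.

6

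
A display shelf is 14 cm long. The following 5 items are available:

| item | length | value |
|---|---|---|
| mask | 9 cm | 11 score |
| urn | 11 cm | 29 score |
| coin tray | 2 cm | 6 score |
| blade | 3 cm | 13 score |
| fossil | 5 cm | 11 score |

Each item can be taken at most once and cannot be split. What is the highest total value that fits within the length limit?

42 score

Check high-value combinations within 14 cm:
- urn+blade: length 11+3=14, value 29+13=42
- urn+coin tray: length 11+2=13, value 29+6=35
- coin tray+blade+fossil: length 2+3+5=10, value 6+13+11=30
- mask+coin tray+blade: length 9+2+3=14, value 11+6+13=30
- urn: length 11, value 29
Best: 42 score.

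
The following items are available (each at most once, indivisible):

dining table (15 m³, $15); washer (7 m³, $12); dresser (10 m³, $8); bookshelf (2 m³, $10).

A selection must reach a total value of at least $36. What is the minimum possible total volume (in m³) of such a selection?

24

Subsets with value ≥ 36, sorted by total volume:
- dining table+washer+bookshelf: volume 24, value 37
- dining table+washer+dresser+bookshelf: volume 34, value 45
Minimum volume: 24 m³.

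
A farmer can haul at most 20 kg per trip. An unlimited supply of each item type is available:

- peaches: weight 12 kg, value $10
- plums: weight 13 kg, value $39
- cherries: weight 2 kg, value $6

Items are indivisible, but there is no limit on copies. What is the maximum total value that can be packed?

$60

Best value-per-unit is plums at 39/13; filling with it alone gives 1×39 = 39.
Optimal mix: 10×cherries → weight 20, value 60.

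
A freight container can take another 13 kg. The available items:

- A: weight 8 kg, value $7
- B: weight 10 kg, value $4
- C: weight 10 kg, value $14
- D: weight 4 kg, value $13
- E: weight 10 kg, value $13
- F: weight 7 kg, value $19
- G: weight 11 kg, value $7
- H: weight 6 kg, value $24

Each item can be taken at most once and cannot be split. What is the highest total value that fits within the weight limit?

$43

This is a 0/1 knapsack; check combinations near the capacity.
- F+H: weight 7+6=13, value 19+24=43
- D+H: weight 4+6=10, value 13+24=37
- D+F: weight 4+7=11, value 13+19=32
Best: $43.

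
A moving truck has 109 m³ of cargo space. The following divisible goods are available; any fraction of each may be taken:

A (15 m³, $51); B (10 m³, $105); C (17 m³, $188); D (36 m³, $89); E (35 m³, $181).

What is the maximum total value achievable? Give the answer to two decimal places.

604.11

Take in order of value per unit:
- C (188/17 per unit): all 17 → value 188, running total 188.00
- B (105/10 per unit): all 10 → value 105, running total 293.00
- E (181/35 per unit): all 35 → value 181, running total 474.00
- A (51/15 per unit): all 15 → value 51, running total 525.00
- D (89/36 per unit): 32 of 36 → value 32×89/36 = 79.1111, running total 604.11
Total 604.11.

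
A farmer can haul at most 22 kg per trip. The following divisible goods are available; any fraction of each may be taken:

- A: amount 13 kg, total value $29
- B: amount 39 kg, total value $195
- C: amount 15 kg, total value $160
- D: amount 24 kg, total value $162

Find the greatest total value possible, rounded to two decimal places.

Take in order of value per unit:
- C (160/15 per unit): all 15 → value 160, running total 160.00
- D (162/24 per unit): 7 of 24 → value 7×162/24 = 47.2500, running total 207.25
Total 207.25.

207.25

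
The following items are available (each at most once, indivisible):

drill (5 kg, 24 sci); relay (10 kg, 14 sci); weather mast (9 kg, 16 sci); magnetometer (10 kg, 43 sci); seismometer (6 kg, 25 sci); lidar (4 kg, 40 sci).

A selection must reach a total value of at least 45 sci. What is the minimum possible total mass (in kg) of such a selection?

Subsets with value ≥ 45, sorted by total mass:
- drill+lidar: mass 9, value 64
- seismometer+lidar: mass 10, value 65
- drill+seismometer: mass 11, value 49
- weather mast+lidar: mass 13, value 56
Minimum mass: 9 kg.

9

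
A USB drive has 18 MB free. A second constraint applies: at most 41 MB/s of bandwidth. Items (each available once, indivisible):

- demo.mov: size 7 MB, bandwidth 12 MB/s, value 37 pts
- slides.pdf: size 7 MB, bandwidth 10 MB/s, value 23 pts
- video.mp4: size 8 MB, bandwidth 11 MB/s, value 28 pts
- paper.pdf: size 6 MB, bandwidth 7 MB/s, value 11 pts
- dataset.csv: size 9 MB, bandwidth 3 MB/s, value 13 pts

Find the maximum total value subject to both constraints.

Feasible sets respecting both limits:
- demo.mov+video.mp4: size 15, bandwidth 23, value 65
- demo.mov+slides.pdf: size 14, bandwidth 22, value 60
- slides.pdf+video.mp4: size 15, bandwidth 21, value 51
Best: 65 pts.

65 pts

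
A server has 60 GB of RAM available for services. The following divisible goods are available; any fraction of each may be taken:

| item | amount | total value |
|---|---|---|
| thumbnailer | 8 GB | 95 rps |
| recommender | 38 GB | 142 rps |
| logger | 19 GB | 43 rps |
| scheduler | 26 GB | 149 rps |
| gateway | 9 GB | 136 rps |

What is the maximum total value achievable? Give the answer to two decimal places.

443.53

Take in order of value per unit:
- gateway (136/9 per unit): all 9 → value 136, running total 136.00
- thumbnailer (95/8 per unit): all 8 → value 95, running total 231.00
- scheduler (149/26 per unit): all 26 → value 149, running total 380.00
- recommender (142/38 per unit): 17 of 38 → value 17×142/38 = 63.5263, running total 443.53
Total 443.53.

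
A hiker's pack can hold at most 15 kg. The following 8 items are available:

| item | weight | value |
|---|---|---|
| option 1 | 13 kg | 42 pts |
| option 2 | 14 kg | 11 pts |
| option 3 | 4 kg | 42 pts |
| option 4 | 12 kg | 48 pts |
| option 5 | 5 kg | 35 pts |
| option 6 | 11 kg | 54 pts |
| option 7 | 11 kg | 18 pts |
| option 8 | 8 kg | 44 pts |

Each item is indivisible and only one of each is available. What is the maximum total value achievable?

This is a 0/1 knapsack; check combinations near the capacity.
- option 3+option 6: weight 4+11=15, value 42+54=96
- option 3+option 8: weight 4+8=12, value 42+44=86
- option 5+option 8: weight 5+8=13, value 35+44=79
- option 3+option 5: weight 4+5=9, value 42+35=77
Best: 96 pts.

96 pts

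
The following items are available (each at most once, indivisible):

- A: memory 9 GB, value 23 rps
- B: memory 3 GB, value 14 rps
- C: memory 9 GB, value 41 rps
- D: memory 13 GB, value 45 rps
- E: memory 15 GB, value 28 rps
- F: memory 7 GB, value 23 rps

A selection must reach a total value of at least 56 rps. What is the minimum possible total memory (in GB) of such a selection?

Subsets with value ≥ 56, sorted by total memory:
- C+F: memory 16, value 64
- B+D: memory 16, value 59
- A+C: memory 18, value 64
- B+C+F: memory 19, value 78
Minimum memory: 16 GB.

16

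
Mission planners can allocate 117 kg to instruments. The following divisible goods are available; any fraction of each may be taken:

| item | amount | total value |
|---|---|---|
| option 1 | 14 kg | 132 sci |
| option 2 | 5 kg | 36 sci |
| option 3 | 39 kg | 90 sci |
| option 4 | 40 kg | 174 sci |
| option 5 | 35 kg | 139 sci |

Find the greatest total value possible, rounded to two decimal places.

534.08

Take in order of value per unit:
- option 1 (132/14 per unit): all 14 → value 132, running total 132.00
- option 2 (36/5 per unit): all 5 → value 36, running total 168.00
- option 4 (174/40 per unit): all 40 → value 174, running total 342.00
- option 5 (139/35 per unit): all 35 → value 139, running total 481.00
- option 3 (90/39 per unit): 23 of 39 → value 23×90/39 = 53.0769, running total 534.08
Total 534.08.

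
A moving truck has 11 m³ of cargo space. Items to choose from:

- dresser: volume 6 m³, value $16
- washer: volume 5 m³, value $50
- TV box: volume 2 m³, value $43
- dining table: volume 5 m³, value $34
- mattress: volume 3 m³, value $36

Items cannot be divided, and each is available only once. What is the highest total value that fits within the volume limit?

Check high-value combinations within 11 m³:
- washer+TV box+mattress: volume 5+2+3=10, value 50+43+36=129
- TV box+dining table+mattress: volume 2+5+3=10, value 43+34+36=113
- dresser+TV box+mattress: volume 6+2+3=11, value 16+43+36=95
- washer+TV box: volume 5+2=7, value 50+43=93
- washer+mattress: volume 5+3=8, value 50+36=86
Best: $129.

$129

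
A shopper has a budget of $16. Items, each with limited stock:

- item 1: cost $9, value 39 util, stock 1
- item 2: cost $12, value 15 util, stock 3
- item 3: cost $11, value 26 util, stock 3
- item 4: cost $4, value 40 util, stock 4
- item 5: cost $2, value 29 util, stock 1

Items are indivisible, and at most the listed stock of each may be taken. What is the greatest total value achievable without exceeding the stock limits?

Best selections within cost 16 and stock limits:
- 4×item 4: cost 16, value 160
- 3×item 4 + 1×item 5: cost 14, value 149
Best: 160 util.

160 util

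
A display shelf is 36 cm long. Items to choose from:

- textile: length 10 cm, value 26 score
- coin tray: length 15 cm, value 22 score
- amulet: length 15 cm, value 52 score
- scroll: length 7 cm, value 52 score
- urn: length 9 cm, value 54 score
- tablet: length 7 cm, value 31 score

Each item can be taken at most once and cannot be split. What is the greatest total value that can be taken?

163 score

Check high-value combinations within 36 cm:
- textile+scroll+urn+tablet: length 10+7+9+7=33, value 26+52+54+31=163
- amulet+scroll+urn: length 15+7+9=31, value 52+52+54=158
- scroll+urn+tablet: length 7+9+7=23, value 52+54+31=137
- amulet+urn+tablet: length 15+9+7=31, value 52+54+31=137
- amulet+scroll+tablet: length 15+7+7=29, value 52+52+31=135
Best: 163 score.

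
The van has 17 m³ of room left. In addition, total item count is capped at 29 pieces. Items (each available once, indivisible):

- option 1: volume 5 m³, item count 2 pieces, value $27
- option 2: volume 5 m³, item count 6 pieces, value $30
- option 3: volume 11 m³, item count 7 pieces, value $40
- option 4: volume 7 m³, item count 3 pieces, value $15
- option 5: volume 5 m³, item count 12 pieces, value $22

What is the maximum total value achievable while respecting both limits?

Feasible sets respecting both limits:
- option 1+option 2+option 5: volume 15, item count 20, value 79
- option 1+option 2+option 4: volume 17, item count 11, value 72
- option 2+option 3: volume 16, item count 13, value 70
- option 1+option 3: volume 16, item count 9, value 67
Best: $79.

$79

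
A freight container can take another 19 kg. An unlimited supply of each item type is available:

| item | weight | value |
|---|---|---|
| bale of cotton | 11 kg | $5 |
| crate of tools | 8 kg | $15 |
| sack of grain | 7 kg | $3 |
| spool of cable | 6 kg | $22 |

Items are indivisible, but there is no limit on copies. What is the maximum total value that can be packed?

$66

Best value-per-unit is spool of cable at 22/6, and filling with it alone uses weight 3×6=18. No mix of the others beats 3×22 = 66.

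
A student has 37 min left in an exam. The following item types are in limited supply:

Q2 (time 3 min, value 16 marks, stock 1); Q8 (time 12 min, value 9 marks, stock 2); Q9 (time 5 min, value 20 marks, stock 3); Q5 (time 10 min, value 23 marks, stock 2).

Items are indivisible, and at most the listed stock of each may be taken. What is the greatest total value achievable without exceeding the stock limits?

106 marks

Top feasible selections:
- 3×Q9 + 2×Q5: time 35, value 106
- 1×Q2 + 2×Q9 + 2×Q5: time 33, value 102
- 1×Q2 + 3×Q9 + 1×Q5: time 28, value 99
Best: 106 marks.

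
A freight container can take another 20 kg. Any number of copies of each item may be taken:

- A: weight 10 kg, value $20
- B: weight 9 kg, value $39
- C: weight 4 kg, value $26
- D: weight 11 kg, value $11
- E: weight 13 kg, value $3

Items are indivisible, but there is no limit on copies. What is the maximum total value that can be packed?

Best value-per-unit is C at 26/4, and filling with it alone uses weight 5×4=20. No mix of the others beats 5×26 = 130.

$130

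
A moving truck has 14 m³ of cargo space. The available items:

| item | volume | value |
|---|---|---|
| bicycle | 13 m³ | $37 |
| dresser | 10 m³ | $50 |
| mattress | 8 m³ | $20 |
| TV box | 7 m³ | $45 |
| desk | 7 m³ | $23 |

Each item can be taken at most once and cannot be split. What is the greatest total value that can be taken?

Check high-value combinations within 14 m³:
- TV box+desk: volume 7+7=14, value 45+23=68
- dresser: volume 10, value 50
- TV box: volume 7, value 45
- bicycle: volume 13, value 37
Best: $68.

$68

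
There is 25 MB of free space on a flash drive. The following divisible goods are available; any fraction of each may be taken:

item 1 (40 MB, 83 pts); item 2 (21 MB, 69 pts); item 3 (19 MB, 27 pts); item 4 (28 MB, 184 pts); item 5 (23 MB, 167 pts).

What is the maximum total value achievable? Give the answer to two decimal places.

Take in order of value per unit:
- item 5 (167/23 per unit): all 23 → value 167, running total 167.00
- item 4 (184/28 per unit): 2 of 28 → value 2×184/28 = 13.1429, running total 180.14
Total 180.14.

180.14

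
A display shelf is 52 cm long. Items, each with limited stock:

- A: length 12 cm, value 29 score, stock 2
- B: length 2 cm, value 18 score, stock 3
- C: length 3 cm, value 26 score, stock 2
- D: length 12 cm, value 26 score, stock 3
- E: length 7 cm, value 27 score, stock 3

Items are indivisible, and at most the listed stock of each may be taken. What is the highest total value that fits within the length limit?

Top feasible selections:
- 2×A + 3×B + 2×C + 2×E: length 50, value 218
- 1×A + 3×B + 2×C + 3×E: length 45, value 216
Best: 218 score.

218 score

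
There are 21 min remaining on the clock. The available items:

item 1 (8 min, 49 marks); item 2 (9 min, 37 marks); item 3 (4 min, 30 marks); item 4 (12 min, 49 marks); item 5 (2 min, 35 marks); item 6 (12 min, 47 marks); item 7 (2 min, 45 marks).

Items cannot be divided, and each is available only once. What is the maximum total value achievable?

This is a 0/1 knapsack; check combinations near the capacity.
- item 1+item 2+item 5+item 7: time 8+9+2+2=21, value 49+37+35+45=166
- item 1+item 3+item 5+item 7: time 8+4+2+2=16, value 49+30+35+45=159
- item 3+item 4+item 5+item 7: time 4+12+2+2=20, value 30+49+35+45=159
- item 3+item 5+item 6+item 7: time 4+2+12+2=20, value 30+35+47+45=157
- item 2+item 3+item 5+item 7: time 9+4+2+2=17, value 37+30+35+45=147
Best: 166 marks.

166 marks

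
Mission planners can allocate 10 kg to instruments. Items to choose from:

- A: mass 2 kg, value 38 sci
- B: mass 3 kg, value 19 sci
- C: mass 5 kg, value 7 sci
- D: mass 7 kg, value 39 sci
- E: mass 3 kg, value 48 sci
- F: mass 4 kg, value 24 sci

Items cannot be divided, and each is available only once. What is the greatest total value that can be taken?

110 sci

Check high-value combinations within 10 kg:
- A+E+F: mass 2+3+4=9, value 38+48+24=110
- A+B+E: mass 2+3+3=8, value 38+19+48=105
- A+C+E: mass 2+5+3=10, value 38+7+48=93
- B+E+F: mass 3+3+4=10, value 19+48+24=91
- D+E: mass 7+3=10, value 39+48=87
Best: 110 sci.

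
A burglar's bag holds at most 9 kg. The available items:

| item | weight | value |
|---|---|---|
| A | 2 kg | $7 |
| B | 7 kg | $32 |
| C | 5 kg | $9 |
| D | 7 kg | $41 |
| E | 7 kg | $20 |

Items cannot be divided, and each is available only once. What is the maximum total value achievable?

Check high-value combinations within 9 kg:
- A+D: weight 2+7=9, value 7+41=48
- D: weight 7, value 41
- A+B: weight 2+7=9, value 7+32=39
- B: weight 7, value 32
- A+E: weight 2+7=9, value 7+20=27
Best: $48.

$48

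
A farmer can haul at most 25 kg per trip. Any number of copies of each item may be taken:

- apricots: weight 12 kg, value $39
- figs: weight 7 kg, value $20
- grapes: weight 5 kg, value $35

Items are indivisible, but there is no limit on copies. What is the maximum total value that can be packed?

$175

Best value-per-unit is grapes at 35/5, and filling with it alone uses weight 5×5=25. No mix of the others beats 5×35 = 175.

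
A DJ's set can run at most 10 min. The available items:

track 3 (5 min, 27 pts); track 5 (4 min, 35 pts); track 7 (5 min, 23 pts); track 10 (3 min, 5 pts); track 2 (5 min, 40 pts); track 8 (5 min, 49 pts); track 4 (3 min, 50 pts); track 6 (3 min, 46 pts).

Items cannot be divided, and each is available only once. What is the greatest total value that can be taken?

Check high-value combinations within 10 min:
- track 5+track 4+track 6: duration 4+3+3=10, value 35+50+46=131
- track 10+track 4+track 6: duration 3+3+3=9, value 5+50+46=101
- track 8+track 4: duration 5+3=8, value 49+50=99
- track 4+track 6: duration 3+3=6, value 50+46=96
Best: 131 pts.

131 pts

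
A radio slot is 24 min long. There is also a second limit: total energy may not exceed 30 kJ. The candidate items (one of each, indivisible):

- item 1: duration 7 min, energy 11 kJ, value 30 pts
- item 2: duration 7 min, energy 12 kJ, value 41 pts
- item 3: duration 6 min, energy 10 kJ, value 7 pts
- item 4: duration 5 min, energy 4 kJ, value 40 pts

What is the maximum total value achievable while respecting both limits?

Feasible sets respecting both limits:
- item 1+item 2+item 4: duration 19, energy 27, value 111
- item 2+item 3+item 4: duration 18, energy 26, value 88
- item 2+item 4: duration 12, energy 16, value 81
Best: 111 pts.

111 pts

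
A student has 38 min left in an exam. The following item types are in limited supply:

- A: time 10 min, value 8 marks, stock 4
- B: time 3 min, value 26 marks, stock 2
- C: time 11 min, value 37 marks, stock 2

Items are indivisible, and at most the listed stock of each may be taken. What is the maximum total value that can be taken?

134 marks

Best selections within time 38 and stock limits:
- 1×A + 2×B + 2×C: time 38, value 134
- 2×B + 2×C: time 28, value 126
- 1×A + 1×B + 2×C: time 35, value 108
- 2×A + 2×B + 1×C: time 37, value 105
Best: 134 marks.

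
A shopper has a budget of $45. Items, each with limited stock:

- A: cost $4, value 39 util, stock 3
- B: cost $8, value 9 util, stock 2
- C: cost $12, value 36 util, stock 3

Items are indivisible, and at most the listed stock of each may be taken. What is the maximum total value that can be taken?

198 util

Best selections within cost 45 and stock limits:
- 3×A + 1×B + 2×C: cost 44, value 198
- 3×A + 2×C: cost 36, value 189
Best: 198 util.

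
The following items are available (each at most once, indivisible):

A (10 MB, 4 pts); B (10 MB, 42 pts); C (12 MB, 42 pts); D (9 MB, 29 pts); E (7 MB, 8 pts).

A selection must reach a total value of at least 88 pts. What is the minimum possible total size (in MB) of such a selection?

29

Subsets with value ≥ 88, sorted by total size:
- B+C+E: size 29, value 92
- B+C+D: size 31, value 113
- A+B+C: size 32, value 88
Minimum size: 29 MB.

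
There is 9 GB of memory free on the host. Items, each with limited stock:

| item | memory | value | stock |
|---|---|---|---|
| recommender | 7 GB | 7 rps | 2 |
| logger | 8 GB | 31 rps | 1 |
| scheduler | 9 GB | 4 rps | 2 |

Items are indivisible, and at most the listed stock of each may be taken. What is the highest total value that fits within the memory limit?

Top feasible selections:
- 1×logger: memory 8, value 31
- 1×recommender: memory 7, value 7
Best: 31 rps.

31 rps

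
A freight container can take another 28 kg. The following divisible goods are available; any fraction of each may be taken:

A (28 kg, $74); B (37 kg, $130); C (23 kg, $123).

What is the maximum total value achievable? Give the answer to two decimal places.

140.57

Take in order of value per unit:
- C (123/23 per unit): all 23 → value 123, running total 123.00
- B (130/37 per unit): 5 of 37 → value 5×130/37 = 17.5676, running total 140.57
Total 140.57.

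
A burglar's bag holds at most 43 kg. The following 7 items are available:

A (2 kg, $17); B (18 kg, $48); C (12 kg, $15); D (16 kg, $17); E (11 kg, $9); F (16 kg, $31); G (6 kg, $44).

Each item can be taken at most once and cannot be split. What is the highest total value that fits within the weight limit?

$140

Check high-value combinations within 43 kg:
- A+B+F+G: weight 2+18+16+6=42, value 17+48+31+44=140
- A+B+D+G: weight 2+18+16+6=42, value 17+48+17+44=126
- A+B+C+G: weight 2+18+12+6=38, value 17+48+15+44=124
- B+F+G: weight 18+16+6=40, value 48+31+44=123
- A+B+E+G: weight 2+18+11+6=37, value 17+48+9+44=118
Best: $140.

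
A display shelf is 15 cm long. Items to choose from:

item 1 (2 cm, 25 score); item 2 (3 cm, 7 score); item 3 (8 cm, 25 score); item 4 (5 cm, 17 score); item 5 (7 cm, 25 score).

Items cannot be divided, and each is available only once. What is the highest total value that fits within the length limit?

67 score

This is a 0/1 knapsack; check combinations near the capacity.
- item 1+item 4+item 5: length 2+5+7=14, value 25+17+25=67
- item 1+item 3+item 4: length 2+8+5=15, value 25+25+17=67
- item 1+item 2+item 5: length 2+3+7=12, value 25+7+25=57
- item 1+item 2+item 3: length 2+3+8=13, value 25+7+25=57
- item 1+item 5: length 2+7=9, value 25+25=50
Best: 67 score.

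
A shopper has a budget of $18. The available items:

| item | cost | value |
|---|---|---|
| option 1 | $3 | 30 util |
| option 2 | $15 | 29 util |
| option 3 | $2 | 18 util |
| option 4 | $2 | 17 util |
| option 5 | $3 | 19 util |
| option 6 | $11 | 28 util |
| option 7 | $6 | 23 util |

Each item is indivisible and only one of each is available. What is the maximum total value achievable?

107 util

Check high-value combinations within $18:
- option 1+option 3+option 4+option 5+option 7: cost 3+2+2+3+6=16, value 30+18+17+19+23=107
- option 1+option 3+option 4+option 6: cost 3+2+2+11=18, value 30+18+17+28=93
- option 1+option 3+option 5+option 7: cost 3+2+3+6=14, value 30+18+19+23=90
- option 1+option 4+option 5+option 7: cost 3+2+3+6=14, value 30+17+19+23=89
Best: 107 util.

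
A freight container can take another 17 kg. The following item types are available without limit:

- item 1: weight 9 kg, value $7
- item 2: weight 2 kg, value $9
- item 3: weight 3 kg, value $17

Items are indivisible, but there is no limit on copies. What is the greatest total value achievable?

Best value-per-unit is item 3 at 17/3; filling with it alone gives 5×17 = 85.
Optimal mix: 1×item 2 + 5×item 3 → weight 17, value 94.

$94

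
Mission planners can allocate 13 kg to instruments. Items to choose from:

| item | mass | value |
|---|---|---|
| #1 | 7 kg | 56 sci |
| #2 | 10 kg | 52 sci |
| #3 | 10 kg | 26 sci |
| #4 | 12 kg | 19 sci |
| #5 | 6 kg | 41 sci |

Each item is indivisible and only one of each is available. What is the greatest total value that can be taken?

Check high-value combinations within 13 kg:
- #1+#5: mass 7+6=13, value 56+41=97
- #1: mass 7, value 56
- #2: mass 10, value 52
- #5: mass 6, value 41
- #3: mass 10, value 26
Best: 97 sci.

97 sci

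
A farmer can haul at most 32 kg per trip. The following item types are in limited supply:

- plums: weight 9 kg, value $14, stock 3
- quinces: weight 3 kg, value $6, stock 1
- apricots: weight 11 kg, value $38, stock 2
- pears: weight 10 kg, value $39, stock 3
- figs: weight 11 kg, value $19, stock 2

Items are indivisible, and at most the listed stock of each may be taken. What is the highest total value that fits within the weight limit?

$117

Best selections within weight 32 and stock limits:
- 3×pears: weight 30, value 117
- 1×apricots + 2×pears: weight 31, value 116
- 2×apricots + 1×pears: weight 32, value 115
- 1×plums + 1×quinces + 2×pears: weight 32, value 98
Best: $117.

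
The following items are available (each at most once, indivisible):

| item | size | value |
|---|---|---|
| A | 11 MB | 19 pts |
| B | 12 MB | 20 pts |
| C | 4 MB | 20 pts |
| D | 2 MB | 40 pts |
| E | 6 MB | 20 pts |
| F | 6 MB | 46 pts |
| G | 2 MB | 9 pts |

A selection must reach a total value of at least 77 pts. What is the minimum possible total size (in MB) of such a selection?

8

Subsets with value ≥ 77, sorted by total size:
- D+F: size 8, value 86
- D+F+G: size 10, value 95
- C+D+F: size 12, value 106
Minimum size: 8 MB.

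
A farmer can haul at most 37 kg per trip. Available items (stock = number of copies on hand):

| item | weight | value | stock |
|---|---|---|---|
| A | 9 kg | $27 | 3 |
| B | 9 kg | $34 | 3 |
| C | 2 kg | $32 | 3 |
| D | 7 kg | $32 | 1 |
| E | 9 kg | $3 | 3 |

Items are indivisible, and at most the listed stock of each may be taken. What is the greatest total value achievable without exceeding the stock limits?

Best selections within weight 37 and stock limits:
- 3×B + 3×C: weight 33, value 198
- 2×B + 3×C + 1×D: weight 31, value 196
- 1×A + 2×B + 3×C: weight 33, value 191
- 1×A + 1×B + 3×C + 1×D: weight 31, value 189
Best: $198.

$198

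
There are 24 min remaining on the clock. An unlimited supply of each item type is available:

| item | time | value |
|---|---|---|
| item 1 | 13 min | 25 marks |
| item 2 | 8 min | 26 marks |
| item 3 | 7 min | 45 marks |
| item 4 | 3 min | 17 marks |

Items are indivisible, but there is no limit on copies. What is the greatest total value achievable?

Best value-per-unit is item 3 at 45/7; filling with it alone gives 3×45 = 135.
Optimal mix: 3×item 3 + 1×item 4 → time 24, value 152.

152 marks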